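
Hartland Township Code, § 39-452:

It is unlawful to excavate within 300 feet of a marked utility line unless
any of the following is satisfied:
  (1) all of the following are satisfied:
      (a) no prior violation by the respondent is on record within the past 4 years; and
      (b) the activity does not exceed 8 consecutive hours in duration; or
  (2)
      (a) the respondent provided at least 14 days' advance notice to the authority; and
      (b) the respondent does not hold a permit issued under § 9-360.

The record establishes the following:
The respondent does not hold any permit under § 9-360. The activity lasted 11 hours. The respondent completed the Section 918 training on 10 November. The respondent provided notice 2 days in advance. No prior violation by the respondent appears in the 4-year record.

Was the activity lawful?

No — unlawful.

(a) no prior violation — met.
(b) ≤ 8 hrs duration — fails.
(1): T AND F → false.
(a) ≥14 days' notice — not met.
(b) not (holds permit) — satisfied.
So (2) is not satisfied (F AND T).
Overall: F OR F → false.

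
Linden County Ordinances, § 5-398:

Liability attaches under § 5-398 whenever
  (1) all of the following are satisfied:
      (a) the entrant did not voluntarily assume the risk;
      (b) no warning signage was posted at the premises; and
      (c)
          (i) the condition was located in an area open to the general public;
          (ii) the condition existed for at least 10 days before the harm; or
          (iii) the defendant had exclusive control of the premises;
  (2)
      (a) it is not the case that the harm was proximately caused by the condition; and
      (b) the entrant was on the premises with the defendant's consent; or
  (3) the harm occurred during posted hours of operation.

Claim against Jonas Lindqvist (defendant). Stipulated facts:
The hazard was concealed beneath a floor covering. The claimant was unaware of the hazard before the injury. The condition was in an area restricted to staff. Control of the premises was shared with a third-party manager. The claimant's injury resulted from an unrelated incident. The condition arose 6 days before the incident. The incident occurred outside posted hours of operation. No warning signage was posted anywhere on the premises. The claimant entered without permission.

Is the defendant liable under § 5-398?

No — not liable.

(a) no assumed risk — holds.
(b) no signage posted — met.
(i) public area — not satisfied.
(ii) condition ≥10 days old — fails.
(iii) exclusive control — not satisfied.
(c) = F OR F OR F = false.
(1) = T AND T AND F = false.
(a) not (proximate cause) — satisfied.
(b) consent to enter — not met.
(2): T AND F → false.
(3) during posted hours — not satisfied.
Overall: F OR F OR F → false.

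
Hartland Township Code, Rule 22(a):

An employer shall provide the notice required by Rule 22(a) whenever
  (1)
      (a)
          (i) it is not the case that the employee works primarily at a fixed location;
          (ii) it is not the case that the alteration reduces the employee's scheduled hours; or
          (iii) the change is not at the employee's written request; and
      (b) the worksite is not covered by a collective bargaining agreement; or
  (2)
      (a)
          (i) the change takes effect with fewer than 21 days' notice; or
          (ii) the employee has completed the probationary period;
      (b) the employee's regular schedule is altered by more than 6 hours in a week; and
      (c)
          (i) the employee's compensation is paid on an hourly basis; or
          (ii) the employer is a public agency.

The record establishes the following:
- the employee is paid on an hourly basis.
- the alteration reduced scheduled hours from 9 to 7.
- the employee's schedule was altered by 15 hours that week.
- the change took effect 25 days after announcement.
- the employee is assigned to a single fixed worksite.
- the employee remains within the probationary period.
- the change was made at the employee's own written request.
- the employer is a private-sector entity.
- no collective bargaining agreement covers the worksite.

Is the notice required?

No — not required.

(i) not (fixed location) — fails.
(ii) not (hours reduced) — fails.
(iii) not employee-requested — fails.
(a): F OR F OR F → false.
(b) no CBA — met.
(1): F AND T → false.
(i) < 21 days' notice — fails.
(ii) past probation — not met.
So (a) is not satisfied (F OR F).
(b) schedule shift > 6h — satisfied.
(i) hourly-paid — satisfied.
(ii) public agency — not satisfied.
(c) = T OR F = true.
So (2) is not satisfied (F AND T AND T).
Overall = F OR F = false.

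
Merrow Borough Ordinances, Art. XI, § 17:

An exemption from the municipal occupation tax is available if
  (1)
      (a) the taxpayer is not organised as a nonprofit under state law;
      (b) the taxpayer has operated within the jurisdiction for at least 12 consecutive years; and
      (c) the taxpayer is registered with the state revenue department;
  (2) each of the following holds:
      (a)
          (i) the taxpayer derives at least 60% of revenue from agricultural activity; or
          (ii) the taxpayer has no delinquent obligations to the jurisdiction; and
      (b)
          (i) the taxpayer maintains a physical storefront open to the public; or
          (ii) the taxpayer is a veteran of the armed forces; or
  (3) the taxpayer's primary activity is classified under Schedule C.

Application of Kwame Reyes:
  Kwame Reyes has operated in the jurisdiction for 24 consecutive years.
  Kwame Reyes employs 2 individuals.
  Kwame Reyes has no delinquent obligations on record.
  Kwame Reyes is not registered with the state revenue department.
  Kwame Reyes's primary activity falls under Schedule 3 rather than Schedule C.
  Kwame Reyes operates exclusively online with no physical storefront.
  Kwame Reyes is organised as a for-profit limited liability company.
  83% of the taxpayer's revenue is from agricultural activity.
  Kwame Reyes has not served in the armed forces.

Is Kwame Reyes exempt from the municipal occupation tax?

No — not exempt.

(a) not (nonprofit) — holds.
(b) ≥ 12 yrs in jurisdiction — satisfied.
(c) state-registered — not satisfied.
So (1) is not satisfied (T AND T AND F).
(i) ≥60% agricultural — holds.
(ii) no delinquency — met.
So (a) is satisfied (T OR T).
(i) has storefront — not met.
(ii) veteran — not met.
(b): F OR F → false.
So (2) is not satisfied (T AND F).
(3) Schedule C activity — not met.
Overall = F OR F OR F = false.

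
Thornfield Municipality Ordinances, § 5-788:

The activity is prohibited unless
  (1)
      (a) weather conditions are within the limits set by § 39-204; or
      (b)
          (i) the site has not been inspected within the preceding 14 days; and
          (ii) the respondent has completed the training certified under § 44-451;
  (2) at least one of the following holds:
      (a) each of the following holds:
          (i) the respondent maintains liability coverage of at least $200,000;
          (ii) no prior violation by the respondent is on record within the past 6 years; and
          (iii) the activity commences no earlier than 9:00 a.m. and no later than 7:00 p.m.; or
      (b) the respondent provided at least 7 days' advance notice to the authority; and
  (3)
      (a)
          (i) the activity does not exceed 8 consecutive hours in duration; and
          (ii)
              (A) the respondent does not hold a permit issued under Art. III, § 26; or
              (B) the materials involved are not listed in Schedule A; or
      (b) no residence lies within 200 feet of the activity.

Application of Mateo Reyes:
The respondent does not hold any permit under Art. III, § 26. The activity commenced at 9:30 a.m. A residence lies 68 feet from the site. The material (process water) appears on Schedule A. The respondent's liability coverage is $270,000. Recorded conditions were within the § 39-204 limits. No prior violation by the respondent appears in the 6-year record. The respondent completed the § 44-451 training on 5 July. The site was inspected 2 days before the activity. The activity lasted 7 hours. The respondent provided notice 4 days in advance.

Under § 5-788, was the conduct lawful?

Yes — lawful.

(a) weather ok — met.
(i) not (site inspected) — not met.
(ii) training certified — satisfied.
(b) = F AND T = false.
(1): T OR F → true.
(i) coverage ≥ $200,000 — holds.
(ii) no prior violation — holds.
(iii) start within hours — satisfied.
(a) = T AND T AND T = true.
(b) ≥7 days' notice — not satisfied.
(2): T OR F → true.
(i) ≤ 8 hrs duration — holds.
(A) not (holds permit) — satisfied.
(B) not (Schedule A material) — fails.
(ii) = T OR F = true.
(a): T AND T → true.
(b) no residence in 200 ft — not satisfied.
(3) = T OR F = true.
Overall: T AND T AND T → true.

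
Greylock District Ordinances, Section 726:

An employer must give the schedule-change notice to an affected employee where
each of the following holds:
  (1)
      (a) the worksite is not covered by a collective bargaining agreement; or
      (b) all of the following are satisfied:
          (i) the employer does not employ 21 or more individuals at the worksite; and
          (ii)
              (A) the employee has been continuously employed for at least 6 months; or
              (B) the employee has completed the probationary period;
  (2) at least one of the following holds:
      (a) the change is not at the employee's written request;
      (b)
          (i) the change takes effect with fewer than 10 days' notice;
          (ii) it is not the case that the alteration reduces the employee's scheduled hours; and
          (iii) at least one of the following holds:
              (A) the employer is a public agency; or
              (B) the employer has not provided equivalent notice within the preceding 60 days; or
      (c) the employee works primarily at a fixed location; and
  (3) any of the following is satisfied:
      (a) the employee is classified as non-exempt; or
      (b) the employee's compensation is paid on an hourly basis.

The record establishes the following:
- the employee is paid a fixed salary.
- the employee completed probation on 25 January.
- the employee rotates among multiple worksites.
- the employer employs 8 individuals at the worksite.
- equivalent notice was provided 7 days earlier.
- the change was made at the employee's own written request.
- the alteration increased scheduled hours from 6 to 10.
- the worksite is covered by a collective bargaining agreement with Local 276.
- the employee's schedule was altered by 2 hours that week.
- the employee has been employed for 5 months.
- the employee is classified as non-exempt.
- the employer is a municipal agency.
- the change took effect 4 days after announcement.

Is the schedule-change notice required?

Yes — required.

(a) no CBA — not satisfied.
(i) not (≥ 21 at site) — met.
(A) tenure ≥ 6 mo. — not met.
(B) past probation — holds.
(ii) = F OR T = true.
(b): T AND T → true.
(1): F OR T → true.
(a) not employee-requested — not met.
(i) < 10 days' notice — holds.
(ii) not (hours reduced) — satisfied.
(A) public agency — holds.
(B) no recent notice — not met.
(iii): T OR F → true.
(b): T AND T AND T → true.
(c) fixed location — not met.
So (2) is satisfied (F OR T OR F).
(a) non-exempt — satisfied.
(b) hourly-paid — not met.
(3): T OR F → true.
So Overall is satisfied (T AND T AND T).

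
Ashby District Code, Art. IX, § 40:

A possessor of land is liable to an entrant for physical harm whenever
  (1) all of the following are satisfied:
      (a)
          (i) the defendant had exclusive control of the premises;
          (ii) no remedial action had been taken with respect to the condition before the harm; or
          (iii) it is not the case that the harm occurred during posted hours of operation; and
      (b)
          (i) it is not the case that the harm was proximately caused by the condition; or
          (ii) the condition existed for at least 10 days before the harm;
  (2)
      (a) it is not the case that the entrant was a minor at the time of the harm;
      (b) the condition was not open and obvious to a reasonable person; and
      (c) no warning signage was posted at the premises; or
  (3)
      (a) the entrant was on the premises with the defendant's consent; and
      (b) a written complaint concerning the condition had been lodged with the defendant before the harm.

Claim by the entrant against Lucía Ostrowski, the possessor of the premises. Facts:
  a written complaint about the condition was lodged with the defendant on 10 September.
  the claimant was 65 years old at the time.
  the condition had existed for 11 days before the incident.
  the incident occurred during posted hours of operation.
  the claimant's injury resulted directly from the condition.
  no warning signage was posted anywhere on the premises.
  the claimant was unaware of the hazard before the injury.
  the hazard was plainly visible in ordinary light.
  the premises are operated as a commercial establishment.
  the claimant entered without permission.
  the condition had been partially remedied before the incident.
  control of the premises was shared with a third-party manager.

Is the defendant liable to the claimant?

(i) exclusive control — not satisfied.
(ii) no remedial action — not met.
(iii) not (during posted hours) — not satisfied.
(a): F OR F OR F → false.
(i) not (proximate cause) — not met.
(ii) condition ≥10 days old — met.
So (b) is satisfied (F OR T).
So (1) is not satisfied (F AND T).
(a) not (entrant a minor) — met.
(b) not open/obvious — fails.
(c) no signage posted — satisfied.
So (2) is not satisfied (T AND F AND T).
(a) consent to enter — not met.
(b) complaint lodged — satisfied.
So (3) is not satisfied (F AND T).
Overall: F OR F OR F → false.

No — not liable.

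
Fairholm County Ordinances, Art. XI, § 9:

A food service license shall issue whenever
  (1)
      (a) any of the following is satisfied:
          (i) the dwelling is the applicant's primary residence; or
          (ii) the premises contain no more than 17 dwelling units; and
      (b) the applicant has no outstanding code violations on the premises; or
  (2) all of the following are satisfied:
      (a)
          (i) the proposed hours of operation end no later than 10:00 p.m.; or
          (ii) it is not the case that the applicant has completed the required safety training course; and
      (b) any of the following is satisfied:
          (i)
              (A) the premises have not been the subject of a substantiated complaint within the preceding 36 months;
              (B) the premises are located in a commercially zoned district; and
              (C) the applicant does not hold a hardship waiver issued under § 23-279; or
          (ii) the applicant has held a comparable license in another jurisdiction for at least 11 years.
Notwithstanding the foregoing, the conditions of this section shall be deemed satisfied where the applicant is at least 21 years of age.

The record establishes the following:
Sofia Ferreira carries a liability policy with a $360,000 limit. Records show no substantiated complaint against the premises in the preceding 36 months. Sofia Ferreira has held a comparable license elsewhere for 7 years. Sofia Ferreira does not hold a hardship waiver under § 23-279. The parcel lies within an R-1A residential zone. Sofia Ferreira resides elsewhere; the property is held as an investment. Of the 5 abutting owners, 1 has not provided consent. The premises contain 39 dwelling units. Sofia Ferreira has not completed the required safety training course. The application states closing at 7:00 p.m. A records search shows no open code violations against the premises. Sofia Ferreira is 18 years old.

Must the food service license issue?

(i) primary residence — fails.
(ii) ≤ 17 units — fails.
(a): F OR F → false.
(b) no code violations — holds.
So (1) is not satisfied (F AND T).
(i) closes by 10 p.m. — holds.
(ii) not (safety training) — met.
(a): T OR T → true.
(A) no complaint in 36 mo. — satisfied.
(B) commercially zoned — not met.
(C) not (hardship waiver) — satisfied.
(i): T AND F AND T → false.
(ii) prior license ≥ 11 yr — not met.
(b): F OR F → false.
(2) = T AND F = false.
Overall = F OR F = false.
Exception (age ≥ 21) — not satisfied.
Result: main false OR exception false → false.

No — denied.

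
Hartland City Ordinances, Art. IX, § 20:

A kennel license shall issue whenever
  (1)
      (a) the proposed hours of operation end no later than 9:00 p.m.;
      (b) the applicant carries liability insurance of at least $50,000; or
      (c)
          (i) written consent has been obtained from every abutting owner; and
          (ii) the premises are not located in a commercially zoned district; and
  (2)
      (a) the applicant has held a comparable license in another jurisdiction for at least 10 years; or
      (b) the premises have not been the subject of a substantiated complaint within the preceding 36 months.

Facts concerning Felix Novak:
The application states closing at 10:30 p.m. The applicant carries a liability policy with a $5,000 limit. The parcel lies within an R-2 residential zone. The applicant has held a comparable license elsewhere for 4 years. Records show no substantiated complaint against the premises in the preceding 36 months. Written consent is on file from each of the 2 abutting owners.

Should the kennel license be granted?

Yes — granted.

(a) closes by 9 p.m. — not met.
(b) insurance ≥ $50,000 — not met.
(i) all abutters consent — met.
(ii) not (commercially zoned) — satisfied.
So (c) is satisfied (T AND T).
(1) = F OR F OR T = true.
(a) prior license ≥ 10 yr — not met.
(b) no complaint in 36 mo. — met.
(2): F OR T → true.
Overall: T AND T → true.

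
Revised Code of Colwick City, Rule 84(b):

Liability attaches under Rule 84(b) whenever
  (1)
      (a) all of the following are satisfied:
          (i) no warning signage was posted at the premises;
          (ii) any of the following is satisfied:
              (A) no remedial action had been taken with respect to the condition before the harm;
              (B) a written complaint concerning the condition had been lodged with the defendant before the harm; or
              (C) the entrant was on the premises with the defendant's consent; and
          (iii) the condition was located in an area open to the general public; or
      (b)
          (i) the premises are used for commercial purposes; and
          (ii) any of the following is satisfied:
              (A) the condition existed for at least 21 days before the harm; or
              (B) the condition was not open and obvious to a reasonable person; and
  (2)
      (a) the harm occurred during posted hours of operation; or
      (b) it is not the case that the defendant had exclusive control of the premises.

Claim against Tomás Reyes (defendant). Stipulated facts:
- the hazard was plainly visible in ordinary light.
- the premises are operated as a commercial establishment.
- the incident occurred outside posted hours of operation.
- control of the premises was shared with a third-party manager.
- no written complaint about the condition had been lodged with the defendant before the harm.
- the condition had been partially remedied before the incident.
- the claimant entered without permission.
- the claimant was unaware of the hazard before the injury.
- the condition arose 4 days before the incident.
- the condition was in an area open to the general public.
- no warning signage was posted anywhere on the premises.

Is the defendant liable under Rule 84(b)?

(i) no signage posted — met.
(A) no remedial action — not met.
(B) complaint lodged — not satisfied.
(C) consent to enter — fails.
So (ii) is not satisfied (F OR F OR F).
(iii) public area — holds.
So (a) is not satisfied (T AND F AND T).
(i) commercial use — satisfied.
(A) condition ≥21 days old — fails.
(B) not open/obvious — fails.
(ii): F OR F → false.
(b) = T AND F = false.
(1) = F OR F = false.
(a) during posted hours — not met.
(b) not (exclusive control) — satisfied.
(2) = F OR T = true.
Overall = F AND T = false.

No — not liable.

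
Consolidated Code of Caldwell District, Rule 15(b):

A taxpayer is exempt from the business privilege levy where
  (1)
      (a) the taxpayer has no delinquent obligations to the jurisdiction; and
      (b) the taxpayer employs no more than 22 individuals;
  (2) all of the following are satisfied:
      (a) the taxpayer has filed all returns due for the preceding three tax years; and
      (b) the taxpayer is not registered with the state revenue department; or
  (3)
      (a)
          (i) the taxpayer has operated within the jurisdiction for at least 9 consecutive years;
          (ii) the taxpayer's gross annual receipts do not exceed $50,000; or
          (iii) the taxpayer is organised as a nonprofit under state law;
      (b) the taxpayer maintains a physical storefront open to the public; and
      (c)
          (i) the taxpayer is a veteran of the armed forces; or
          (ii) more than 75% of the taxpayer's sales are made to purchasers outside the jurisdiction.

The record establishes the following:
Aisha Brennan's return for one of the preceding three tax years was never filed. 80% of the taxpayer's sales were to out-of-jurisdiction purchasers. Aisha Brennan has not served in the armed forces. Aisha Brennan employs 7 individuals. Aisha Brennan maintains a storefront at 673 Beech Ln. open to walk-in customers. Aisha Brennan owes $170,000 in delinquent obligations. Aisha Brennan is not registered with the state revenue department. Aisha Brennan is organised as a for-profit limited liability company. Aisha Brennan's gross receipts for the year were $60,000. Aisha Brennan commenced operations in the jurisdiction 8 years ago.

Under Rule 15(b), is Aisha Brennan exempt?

No — not exempt.

(a) no delinquency — fails.
(b) ≤ 22 employees — holds.
(1): F AND T → false.
(a) returns current — not met.
(b) not (state-registered) — holds.
So (2) is not satisfied (F AND T).
(i) ≥ 9 yrs in jurisdiction — not satisfied.
(ii) receipts ≤ $50,000 — not met.
(iii) nonprofit — fails.
So (a) is not satisfied (F OR F OR F).
(b) has storefront — satisfied.
(i) veteran — not met.
(ii) >75% out-of-jur. sales — holds.
So (c) is satisfied (F OR T).
So (3) is not satisfied (F AND T AND T).
Overall = F OR F OR F = false.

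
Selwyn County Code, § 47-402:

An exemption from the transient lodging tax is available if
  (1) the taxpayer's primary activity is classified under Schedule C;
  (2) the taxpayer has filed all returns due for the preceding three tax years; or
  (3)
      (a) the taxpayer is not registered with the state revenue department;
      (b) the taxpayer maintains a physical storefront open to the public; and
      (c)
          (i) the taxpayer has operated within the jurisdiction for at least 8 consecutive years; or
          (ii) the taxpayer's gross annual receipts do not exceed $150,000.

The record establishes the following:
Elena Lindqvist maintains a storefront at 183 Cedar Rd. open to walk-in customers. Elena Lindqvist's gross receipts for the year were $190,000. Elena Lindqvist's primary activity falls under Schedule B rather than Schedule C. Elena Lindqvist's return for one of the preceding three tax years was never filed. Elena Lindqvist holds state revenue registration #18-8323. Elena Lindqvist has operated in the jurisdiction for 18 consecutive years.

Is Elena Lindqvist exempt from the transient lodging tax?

No — not exempt.

(1) Schedule C activity — not satisfied.
(2) returns current — fails.
(a) not (state-registered) — not met.
(b) has storefront — met.
(i) ≥ 8 yrs in jurisdiction — holds.
(ii) receipts ≤ $150,000 — fails.
So (c) is satisfied (T OR F).
(3) = F AND T AND T = false.
Overall = F OR F OR F = false.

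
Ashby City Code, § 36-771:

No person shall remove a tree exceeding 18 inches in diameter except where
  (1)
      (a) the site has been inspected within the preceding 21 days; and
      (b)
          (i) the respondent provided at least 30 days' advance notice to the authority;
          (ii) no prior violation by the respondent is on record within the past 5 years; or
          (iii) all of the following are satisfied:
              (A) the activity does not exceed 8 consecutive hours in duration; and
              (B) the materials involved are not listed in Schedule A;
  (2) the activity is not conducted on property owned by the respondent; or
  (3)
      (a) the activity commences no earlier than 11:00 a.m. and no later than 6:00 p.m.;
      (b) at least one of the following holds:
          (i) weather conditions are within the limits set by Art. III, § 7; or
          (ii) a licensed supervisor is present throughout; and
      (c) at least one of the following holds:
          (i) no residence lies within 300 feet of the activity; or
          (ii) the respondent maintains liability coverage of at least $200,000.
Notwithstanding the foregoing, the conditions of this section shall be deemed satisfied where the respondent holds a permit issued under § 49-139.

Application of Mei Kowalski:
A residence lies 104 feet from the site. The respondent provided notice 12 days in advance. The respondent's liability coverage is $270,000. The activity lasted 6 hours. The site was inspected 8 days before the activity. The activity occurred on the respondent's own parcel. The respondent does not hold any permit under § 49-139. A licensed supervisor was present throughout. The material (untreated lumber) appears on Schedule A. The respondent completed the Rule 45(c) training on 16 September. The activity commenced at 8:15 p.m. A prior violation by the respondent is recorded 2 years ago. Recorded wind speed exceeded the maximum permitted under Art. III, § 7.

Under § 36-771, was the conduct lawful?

No — unlawful.

(a) site inspected — holds.
(i) ≥30 days' notice — fails.
(ii) no prior violation — not satisfied.
(A) ≤ 8 hrs duration — holds.
(B) not (Schedule A material) — not satisfied.
(iii) = T AND F = false.
(b): F OR F OR F → false.
(1) = T AND F = false.
(2) not (own property) — not met.
(a) start within hours — not met.
(i) weather ok — not met.
(ii) supervisor present — met.
(b) = F OR T = true.
(i) no residence in 300 ft — not met.
(ii) coverage ≥ $200,000 — satisfied.
(c) = F OR T = true.
(3) = F AND T AND T = false.
So Overall is not satisfied (F OR F OR F).
Exception (holds permit) — not satisfied.
Result: main false OR exception false → false.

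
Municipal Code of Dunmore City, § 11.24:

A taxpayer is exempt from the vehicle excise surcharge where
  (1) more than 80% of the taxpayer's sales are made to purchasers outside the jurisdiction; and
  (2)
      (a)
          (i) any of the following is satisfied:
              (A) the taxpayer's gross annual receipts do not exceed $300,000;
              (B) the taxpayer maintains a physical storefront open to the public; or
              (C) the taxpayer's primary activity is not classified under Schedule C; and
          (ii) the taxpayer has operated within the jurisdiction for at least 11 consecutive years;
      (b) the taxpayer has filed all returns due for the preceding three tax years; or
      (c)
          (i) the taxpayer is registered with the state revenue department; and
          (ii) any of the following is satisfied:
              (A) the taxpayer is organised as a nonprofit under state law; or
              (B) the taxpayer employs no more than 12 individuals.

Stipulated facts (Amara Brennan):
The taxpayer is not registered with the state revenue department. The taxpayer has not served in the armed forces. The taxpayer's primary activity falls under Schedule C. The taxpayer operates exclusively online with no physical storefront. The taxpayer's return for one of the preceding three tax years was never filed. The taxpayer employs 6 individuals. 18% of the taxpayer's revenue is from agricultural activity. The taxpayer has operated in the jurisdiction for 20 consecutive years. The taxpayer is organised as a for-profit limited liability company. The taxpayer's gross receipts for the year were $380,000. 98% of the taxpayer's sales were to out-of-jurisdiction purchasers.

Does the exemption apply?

(1) >80% out-of-jur. sales — holds.
(A) receipts ≤ $300,000 — not met.
(B) has storefront — not satisfied.
(C) not (Schedule C activity) — not satisfied.
(i) = F OR F OR F = false.
(ii) ≥ 11 yrs in jurisdiction — met.
(a) = F AND T = false.
(b) returns current — not met.
(i) state-registered — not satisfied.
(A) nonprofit — not met.
(B) ≤ 12 employees — holds.
(ii): F OR T → true.
(c) = F AND T = false.
(2): F OR F OR F → false.
So Overall is not satisfied (T AND F).

No — not exempt.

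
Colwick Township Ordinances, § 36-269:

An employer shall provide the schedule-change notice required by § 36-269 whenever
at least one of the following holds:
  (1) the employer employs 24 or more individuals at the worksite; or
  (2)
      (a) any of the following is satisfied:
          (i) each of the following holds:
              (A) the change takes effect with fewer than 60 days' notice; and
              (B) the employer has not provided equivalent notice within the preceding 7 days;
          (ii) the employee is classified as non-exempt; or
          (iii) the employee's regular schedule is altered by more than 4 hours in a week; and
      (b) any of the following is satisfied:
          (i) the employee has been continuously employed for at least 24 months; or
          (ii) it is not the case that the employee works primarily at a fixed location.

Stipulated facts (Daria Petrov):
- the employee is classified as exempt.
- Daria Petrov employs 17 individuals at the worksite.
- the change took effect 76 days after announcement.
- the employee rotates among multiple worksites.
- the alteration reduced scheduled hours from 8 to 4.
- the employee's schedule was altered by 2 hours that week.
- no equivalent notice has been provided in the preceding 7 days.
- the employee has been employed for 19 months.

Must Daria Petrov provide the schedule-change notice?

No — not required.

(1) ≥ 24 at site — not met.
(A) < 60 days' notice — not met.
(B) no recent notice — satisfied.
So (i) is not satisfied (F AND T).
(ii) non-exempt — not satisfied.
(iii) schedule shift > 4h — not satisfied.
So (a) is not satisfied (F OR F OR F).
(i) tenure ≥ 24 mo. — not satisfied.
(ii) not (fixed location) — met.
(b): F OR T → true.
So (2) is not satisfied (F AND T).
So Overall is not satisfied (F OR F).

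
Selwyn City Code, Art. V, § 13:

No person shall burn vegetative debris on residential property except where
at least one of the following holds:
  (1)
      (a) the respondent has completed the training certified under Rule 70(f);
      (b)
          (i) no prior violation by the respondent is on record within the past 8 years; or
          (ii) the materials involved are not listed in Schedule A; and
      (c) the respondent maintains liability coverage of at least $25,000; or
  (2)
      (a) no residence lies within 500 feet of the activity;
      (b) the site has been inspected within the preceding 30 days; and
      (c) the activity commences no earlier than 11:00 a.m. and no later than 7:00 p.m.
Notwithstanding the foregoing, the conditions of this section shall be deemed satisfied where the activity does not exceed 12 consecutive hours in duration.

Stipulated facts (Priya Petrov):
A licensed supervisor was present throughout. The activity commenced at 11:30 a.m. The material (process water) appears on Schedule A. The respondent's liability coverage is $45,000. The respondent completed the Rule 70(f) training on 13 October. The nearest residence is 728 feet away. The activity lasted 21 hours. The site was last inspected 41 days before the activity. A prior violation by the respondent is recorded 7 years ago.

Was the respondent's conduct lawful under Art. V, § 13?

No — unlawful.

(a) training certified — met.
(i) no prior violation — not satisfied.
(ii) not (Schedule A material) — not met.
So (b) is not satisfied (F OR F).
(c) coverage ≥ $25,000 — holds.
(1) = T AND F AND T = false.
(a) no residence in 500 ft — holds.
(b) site inspected — fails.
(c) start within hours — holds.
So (2) is not satisfied (T AND F AND T).
Overall: F OR F → false.
Exception (≤ 12 hrs duration) — not satisfied.
Result: main false OR exception false → false.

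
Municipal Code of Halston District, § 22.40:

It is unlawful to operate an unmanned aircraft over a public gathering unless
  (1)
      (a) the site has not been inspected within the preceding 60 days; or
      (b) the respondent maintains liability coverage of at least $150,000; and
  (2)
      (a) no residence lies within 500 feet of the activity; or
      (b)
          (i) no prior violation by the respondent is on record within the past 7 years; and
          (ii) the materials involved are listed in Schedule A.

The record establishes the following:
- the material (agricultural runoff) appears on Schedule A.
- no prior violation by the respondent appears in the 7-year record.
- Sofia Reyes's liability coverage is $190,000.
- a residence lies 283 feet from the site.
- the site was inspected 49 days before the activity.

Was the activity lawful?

(a) not (site inspected) — not met.
(b) coverage ≥ $150,000 — satisfied.
(1): F OR T → true.
(a) no residence in 500 ft — not satisfied.
(i) no prior violation — met.
(ii) Schedule A material — satisfied.
(b): T AND T → true.
(2): F OR T → true.
Overall = T AND T = true.

Yes — lawful.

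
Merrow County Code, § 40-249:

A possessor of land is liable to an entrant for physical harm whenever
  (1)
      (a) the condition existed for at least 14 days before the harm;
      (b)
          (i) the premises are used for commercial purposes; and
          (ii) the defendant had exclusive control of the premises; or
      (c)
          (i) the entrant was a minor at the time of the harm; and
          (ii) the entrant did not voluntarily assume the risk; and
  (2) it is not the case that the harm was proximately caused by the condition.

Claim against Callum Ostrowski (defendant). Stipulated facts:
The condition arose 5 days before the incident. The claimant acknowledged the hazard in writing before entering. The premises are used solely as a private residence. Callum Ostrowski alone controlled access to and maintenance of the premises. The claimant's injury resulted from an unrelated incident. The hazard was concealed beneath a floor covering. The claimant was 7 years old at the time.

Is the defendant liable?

No — not liable.

(a) condition ≥14 days old — fails.
(i) commercial use — fails.
(ii) exclusive control — satisfied.
So (b) is not satisfied (F AND T).
(i) entrant a minor — holds.
(ii) no assumed risk — fails.
(c): T AND F → false.
(1): F OR F OR F → false.
(2) not (proximate cause) — met.
Overall: F AND T → false.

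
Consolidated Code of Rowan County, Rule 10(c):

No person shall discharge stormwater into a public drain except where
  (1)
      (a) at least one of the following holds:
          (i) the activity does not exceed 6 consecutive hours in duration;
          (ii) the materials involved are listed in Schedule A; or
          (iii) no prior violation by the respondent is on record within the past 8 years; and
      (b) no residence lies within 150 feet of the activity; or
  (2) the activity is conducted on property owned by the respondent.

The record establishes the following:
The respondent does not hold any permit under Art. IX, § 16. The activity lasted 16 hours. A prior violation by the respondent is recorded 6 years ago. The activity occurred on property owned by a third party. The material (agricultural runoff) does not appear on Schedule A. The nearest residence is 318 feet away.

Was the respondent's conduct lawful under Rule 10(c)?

(i) ≤ 6 hrs duration — not satisfied.
(ii) Schedule A material — fails.
(iii) no prior violation — fails.
(a) = F OR F OR F = false.
(b) no residence in 150 ft — holds.
So (1) is not satisfied (F AND T).
(2) own property — fails.
So Overall is not satisfied (F OR F).

No — unlawful.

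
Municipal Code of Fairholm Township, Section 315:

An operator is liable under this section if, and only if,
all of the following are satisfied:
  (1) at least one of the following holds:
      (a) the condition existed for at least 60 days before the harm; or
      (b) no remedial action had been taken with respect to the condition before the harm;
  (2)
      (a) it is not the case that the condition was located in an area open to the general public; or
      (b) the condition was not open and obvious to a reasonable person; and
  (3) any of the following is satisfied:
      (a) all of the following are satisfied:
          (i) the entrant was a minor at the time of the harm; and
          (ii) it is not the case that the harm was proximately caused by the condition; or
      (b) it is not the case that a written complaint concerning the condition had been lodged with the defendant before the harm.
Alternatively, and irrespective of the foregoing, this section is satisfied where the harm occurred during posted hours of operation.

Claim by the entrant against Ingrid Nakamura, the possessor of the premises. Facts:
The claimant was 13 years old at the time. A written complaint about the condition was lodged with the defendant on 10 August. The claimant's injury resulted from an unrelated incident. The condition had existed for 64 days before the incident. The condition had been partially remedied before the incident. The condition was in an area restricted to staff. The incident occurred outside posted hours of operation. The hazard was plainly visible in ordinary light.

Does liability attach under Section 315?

(a) condition ≥60 days old — holds.
(b) no remedial action — fails.
So (1) is satisfied (T OR F).
(a) not (public area) — satisfied.
(b) not open/obvious — fails.
So (2) is satisfied (T OR F).
(i) entrant a minor — met.
(ii) not (proximate cause) — holds.
(a): T AND T → true.
(b) not (complaint lodged) — not satisfied.
So (3) is satisfied (T OR F).
So Overall is satisfied (T AND T AND T).
Exception (during posted hours) — not satisfied.
Result: main true OR exception false → true.

Yes — liable.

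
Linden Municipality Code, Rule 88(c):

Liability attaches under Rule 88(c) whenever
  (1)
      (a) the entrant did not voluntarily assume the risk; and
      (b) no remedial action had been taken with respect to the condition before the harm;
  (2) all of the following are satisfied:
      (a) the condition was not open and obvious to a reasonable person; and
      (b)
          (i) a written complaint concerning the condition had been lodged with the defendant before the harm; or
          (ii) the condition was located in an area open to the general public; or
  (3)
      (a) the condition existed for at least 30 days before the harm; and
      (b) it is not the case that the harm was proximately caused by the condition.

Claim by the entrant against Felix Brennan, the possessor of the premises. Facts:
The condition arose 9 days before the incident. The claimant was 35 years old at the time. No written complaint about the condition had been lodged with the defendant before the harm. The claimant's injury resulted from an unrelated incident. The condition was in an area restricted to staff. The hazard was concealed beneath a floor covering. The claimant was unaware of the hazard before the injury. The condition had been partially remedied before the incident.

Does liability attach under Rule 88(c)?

No — not liable.

(a) no assumed risk — satisfied.
(b) no remedial action — not met.
So (1) is not satisfied (T AND F).
(a) not open/obvious — holds.
(i) complaint lodged — fails.
(ii) public area — fails.
(b): F OR F → false.
So (2) is not satisfied (T AND F).
(a) condition ≥30 days old — fails.
(b) not (proximate cause) — holds.
(3): F AND T → false.
Overall: F OR F OR F → false.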